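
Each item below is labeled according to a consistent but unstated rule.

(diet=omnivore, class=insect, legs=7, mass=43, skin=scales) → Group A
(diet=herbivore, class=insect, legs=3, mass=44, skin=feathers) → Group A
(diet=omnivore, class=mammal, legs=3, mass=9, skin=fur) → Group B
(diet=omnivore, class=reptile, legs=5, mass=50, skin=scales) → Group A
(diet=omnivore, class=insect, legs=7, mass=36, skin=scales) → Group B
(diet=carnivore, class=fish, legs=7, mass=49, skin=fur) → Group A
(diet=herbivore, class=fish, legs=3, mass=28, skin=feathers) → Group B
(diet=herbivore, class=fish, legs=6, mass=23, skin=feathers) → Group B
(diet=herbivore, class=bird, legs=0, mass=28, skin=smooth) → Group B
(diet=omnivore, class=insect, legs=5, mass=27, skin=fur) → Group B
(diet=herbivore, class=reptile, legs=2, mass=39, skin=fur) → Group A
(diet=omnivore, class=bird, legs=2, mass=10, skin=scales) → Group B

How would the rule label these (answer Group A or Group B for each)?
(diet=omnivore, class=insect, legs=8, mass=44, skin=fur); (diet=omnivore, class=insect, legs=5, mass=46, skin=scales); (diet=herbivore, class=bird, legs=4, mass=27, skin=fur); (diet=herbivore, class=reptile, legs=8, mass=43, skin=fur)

The common property of the 'Group A' items is: mass ≥ 39. No 'Group B' item has it.
Group A: (diet=omnivore, class=insect, legs=8, mass=44, skin=fur), since mass = 44.
Group A: (diet=omnivore, class=insect, legs=5, mass=46, skin=scales), since mass = 46.
Group B: (diet=herbivore, class=bird, legs=4, mass=27, skin=fur), since mass = 27.
Group A: (diet=herbivore, class=reptile, legs=8, mass=43, skin=fur), since mass = 43.

Group A, Group A, Group B, Group A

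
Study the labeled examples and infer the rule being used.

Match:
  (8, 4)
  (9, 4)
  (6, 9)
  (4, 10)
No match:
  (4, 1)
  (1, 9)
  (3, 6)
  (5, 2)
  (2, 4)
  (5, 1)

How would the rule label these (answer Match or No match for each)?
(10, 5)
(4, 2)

Match, No match

The simplest hypothesis consistent with all the labels is: sum ≥ 12.
(10, 5): 10+5 = 15, matches → Match.
(4, 2): 4+2 = 6, lacks this property → No match.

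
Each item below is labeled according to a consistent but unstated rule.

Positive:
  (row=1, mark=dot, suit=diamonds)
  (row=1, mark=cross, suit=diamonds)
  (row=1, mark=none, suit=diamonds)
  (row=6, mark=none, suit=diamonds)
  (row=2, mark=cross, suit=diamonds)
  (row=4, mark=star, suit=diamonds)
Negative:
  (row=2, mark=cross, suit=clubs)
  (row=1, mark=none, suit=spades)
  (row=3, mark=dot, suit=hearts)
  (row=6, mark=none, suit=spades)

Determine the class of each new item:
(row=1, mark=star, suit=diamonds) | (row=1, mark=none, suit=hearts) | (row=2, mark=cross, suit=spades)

Checking candidate rules against both groups, what survives is: suit is diamonds.
(row=1, mark=star, suit=diamonds) → suit is diamonds → Positive.
(row=1, mark=none, suit=hearts) → suit is hearts → Negative.
(row=2, mark=cross, suit=spades) → suit is spades → Negative.

Positive, Negative, Negative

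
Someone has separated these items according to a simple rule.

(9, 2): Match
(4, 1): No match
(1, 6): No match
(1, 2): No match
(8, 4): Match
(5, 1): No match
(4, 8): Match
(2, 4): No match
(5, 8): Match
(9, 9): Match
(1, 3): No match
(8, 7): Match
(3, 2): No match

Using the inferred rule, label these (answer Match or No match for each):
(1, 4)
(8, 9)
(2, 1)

The simplest hypothesis consistent with all the labels is: sum ≥ 11.

No match, Match, No match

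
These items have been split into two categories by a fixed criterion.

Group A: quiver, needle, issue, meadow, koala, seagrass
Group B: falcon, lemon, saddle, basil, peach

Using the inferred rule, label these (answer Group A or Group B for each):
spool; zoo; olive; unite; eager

Group B, Group B, Group A, Group A, Group A

The common property of the 'Group A' items is: has ≥ 3 vowels. No 'Group B' item has it.
spool: Group B (2 vowels). zoo: Group B (2 vowels). olive: Group A (3 vowels). unite: Group A (3 vowels). eager: Group A (3 vowels).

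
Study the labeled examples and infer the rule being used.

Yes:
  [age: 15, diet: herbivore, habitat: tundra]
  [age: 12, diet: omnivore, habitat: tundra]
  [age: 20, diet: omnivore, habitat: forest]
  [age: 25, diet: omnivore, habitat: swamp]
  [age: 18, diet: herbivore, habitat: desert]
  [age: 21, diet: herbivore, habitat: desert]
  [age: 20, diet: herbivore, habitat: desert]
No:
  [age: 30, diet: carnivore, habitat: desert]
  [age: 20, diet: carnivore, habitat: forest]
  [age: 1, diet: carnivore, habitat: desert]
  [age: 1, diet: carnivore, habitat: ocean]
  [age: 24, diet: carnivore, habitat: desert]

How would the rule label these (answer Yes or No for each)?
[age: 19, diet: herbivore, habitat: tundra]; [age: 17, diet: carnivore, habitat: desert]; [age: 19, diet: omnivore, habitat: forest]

Yes, No, Yes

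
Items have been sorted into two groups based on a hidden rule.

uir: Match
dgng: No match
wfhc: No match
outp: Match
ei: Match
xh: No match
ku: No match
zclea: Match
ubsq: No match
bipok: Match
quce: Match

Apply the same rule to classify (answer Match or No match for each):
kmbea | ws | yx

Match, No match, No match

A rule that fits every label: has ≥ 2 vowels — true of each 'Match' example, false of each 'No match' one.
Match: kmbea, since 2 vowels.
No match: ws, since 0 vowels.
No match: yx, since 0 vowels.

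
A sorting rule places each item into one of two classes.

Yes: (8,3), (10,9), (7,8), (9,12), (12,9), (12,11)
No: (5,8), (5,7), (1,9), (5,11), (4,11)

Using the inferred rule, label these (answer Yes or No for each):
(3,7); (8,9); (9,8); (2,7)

Rule: first ≥ 7. This holds for each 'Yes' example and fails for each 'No' one.
(3,7): first 3, does not fit → No.
(8,9): first 8, has this property → Yes.
(9,8): first 9, has this property → Yes.
(2,7): first 2, does not fit → No.

No, Yes, Yes, No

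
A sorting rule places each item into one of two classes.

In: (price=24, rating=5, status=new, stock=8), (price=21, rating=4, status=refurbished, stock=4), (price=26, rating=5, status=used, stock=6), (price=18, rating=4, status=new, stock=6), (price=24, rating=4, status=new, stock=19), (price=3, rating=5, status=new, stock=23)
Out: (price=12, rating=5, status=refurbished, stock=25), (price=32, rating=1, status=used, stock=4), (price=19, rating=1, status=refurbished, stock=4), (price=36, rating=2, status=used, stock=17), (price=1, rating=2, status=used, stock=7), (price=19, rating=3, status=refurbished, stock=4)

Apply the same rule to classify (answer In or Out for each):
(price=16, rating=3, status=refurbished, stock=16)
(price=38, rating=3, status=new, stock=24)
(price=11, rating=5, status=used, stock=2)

One predicate separates the groups cleanly: stock ≤ 23 AND rating ≥ 4.
Out: (price=16, rating=3, status=refurbished, stock=16), since stock = 16, rating = 3.
Out: (price=38, rating=3, status=new, stock=24), since stock = 24, rating = 3.
In: (price=11, rating=5, status=used, stock=2), since stock = 2, rating = 5.

Out, Out, In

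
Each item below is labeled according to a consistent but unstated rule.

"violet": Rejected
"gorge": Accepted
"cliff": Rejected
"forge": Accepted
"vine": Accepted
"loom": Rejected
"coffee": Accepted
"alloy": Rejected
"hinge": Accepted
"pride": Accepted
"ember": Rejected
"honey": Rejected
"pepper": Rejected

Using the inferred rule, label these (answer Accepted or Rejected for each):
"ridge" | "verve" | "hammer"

Accepted, Accepted, Rejected

The pattern is that an item is 'Accepted' exactly when: ends with 'e'.
"ridge": ends with 'e' — passes, so Accepted.
"verve": ends with 'e' — passes, so Accepted.
"hammer": ends with 'r' — does not satisfy this, so Rejected.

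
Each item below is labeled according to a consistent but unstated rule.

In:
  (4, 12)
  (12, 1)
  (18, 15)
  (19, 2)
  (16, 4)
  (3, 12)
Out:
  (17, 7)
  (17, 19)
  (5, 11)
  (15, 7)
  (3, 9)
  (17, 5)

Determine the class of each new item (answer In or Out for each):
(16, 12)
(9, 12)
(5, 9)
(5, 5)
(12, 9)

'In' ⟺ product is even.

In, In, Out, Out, In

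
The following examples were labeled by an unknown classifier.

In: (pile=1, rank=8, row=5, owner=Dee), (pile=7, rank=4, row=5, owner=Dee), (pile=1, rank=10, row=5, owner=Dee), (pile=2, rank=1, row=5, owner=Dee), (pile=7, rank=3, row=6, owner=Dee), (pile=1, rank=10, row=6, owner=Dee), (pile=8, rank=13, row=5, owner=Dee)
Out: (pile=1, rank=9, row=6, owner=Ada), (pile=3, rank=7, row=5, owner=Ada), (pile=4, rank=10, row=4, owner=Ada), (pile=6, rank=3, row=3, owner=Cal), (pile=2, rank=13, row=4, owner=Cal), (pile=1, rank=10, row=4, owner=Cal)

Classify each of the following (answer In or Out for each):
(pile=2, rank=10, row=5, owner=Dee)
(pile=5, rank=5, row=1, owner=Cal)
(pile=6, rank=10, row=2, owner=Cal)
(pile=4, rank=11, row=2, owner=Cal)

The classifier is using: owner is Dee.

In, Out, Out, Out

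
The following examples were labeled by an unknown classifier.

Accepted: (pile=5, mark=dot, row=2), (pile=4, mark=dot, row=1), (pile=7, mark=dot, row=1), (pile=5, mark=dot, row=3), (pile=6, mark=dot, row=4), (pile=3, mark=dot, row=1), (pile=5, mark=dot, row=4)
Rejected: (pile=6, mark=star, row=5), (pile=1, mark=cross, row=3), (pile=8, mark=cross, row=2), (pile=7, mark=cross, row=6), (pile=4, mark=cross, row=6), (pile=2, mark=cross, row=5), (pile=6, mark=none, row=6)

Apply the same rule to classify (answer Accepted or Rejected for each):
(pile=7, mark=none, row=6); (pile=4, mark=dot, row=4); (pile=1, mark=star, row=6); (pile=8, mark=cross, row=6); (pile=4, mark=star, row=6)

Rejected, Accepted, Rejected, Rejected, Rejected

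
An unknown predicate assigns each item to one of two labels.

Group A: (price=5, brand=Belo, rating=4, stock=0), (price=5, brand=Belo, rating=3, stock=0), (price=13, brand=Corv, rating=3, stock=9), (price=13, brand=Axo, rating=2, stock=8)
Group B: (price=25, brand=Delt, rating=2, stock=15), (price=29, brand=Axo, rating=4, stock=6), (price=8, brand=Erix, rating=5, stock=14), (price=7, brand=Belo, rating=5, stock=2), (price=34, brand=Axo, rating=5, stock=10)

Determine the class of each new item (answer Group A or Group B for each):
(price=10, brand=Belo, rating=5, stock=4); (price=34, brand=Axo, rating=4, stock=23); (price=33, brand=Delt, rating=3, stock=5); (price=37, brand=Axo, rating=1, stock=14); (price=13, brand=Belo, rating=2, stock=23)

Group B, Group B, Group B, Group B, Group A

The distinguishing property — price ≤ 13 AND rating ≤ 4 — holds for all the 'Group A' cases and none of the 'Group B' cases.
(price=10, brand=Belo, rating=5, stock=4): price = 10, rating = 5, does not satisfy this → Group B.
(price=34, brand=Axo, rating=4, stock=23): price = 34, rating = 4, does not satisfy this → Group B.
(price=33, brand=Delt, rating=3, stock=5): price = 33, rating = 3, does not satisfy this → Group B.
(price=37, brand=Axo, rating=1, stock=14): price = 37, rating = 1, does not satisfy this → Group B.
(price=13, brand=Belo, rating=2, stock=23): price = 13, rating = 2, qualifies → Group A.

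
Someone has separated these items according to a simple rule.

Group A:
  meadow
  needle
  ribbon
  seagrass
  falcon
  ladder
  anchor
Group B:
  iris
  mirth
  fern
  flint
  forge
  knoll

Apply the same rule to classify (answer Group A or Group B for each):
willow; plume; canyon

The rule appears to be: length ≥ 6.
willow: length 6, matches → Group A. plume: length 5, doesn't qualify → Group B. canyon: length 6, matches → Group A.

Group A, Group B, Group A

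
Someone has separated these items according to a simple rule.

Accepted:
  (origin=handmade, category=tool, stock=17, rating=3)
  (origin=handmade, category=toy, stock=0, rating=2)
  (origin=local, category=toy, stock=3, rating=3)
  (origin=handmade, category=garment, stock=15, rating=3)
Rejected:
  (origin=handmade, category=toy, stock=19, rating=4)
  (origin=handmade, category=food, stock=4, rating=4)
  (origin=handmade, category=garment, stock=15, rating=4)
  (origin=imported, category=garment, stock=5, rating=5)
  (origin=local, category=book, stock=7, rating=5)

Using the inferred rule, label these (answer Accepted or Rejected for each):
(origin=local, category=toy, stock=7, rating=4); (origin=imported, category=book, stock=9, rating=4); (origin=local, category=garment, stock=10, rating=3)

The simplest hypothesis consistent with all the labels is: rating ≤ 3.
(origin=local, category=toy, stock=7, rating=4): rating = 4, fails this test → Rejected. (origin=imported, category=book, stock=9, rating=4): rating = 4, fails this test → Rejected. (origin=local, category=garment, stock=10, rating=3): rating = 3, has this property → Accepted.

Rejected, Rejected, Accepted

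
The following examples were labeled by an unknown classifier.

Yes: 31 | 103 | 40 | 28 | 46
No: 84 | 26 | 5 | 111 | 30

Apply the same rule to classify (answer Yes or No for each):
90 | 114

Every 'Yes' example satisfies: ≡ 1 (mod 3). None of the 'No' examples do.
90 → 90 mod 3 = 0 → No.
114 → 114 mod 3 = 0 → No.

No, No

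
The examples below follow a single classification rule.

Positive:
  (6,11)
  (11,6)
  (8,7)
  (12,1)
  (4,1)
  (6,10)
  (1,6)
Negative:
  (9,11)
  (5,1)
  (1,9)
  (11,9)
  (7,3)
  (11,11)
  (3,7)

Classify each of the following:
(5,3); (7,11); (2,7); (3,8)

Negative, Negative, Positive, Positive

'Positive' ⟺ product is even.
(5,3): 5·3 = 15, does not fit → Negative.
(7,11): 7·11 = 77, does not fit → Negative.
(2,7): 2·7 = 14, satisfies this → Positive.
(3,8): 3·8 = 24, satisfies this → Positive.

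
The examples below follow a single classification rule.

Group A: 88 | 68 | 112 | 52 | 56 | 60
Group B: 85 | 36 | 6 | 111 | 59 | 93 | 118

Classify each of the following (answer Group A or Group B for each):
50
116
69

Group B, Group A, Group B

A rule that fits every label: multiple of 4 AND at least 52 — true of each 'Group A' example, false of each 'Group B' one.
50 → 50 = 4·12 + 2, 50 < 52 → Group B.
116 → 116 = 4·29, 116 ≥ 52 → Group A.
69 → 69 = 4·17 + 1, 69 ≥ 52 → Group B.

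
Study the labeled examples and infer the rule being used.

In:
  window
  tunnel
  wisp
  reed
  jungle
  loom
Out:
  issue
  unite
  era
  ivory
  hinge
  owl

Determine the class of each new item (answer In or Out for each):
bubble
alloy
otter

In, Out, Out

One predicate separates the groups cleanly: even length.
bubble: In (length 6). alloy: Out (length 5). otter: Out (length 5).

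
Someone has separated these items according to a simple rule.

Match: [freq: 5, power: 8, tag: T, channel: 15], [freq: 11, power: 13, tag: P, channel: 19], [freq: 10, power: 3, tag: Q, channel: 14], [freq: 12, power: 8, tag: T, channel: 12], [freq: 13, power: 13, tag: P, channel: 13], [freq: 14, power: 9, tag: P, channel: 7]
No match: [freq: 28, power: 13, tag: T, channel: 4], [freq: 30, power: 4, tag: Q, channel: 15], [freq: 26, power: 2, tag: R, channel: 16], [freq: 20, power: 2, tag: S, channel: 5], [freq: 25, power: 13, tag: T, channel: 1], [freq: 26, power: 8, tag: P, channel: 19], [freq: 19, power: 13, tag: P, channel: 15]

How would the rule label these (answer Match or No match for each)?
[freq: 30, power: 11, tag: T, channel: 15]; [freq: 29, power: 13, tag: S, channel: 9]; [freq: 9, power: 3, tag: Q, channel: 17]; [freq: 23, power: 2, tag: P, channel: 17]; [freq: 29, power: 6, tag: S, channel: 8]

One predicate separates the groups cleanly: freq ≤ 14.

No match, No match, Match, No match, No match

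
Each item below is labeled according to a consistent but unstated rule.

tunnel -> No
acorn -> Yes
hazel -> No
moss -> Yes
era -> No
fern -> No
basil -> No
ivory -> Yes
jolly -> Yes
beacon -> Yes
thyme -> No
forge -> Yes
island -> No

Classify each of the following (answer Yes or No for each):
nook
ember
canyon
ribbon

The classifier is using: contains 'o'.
nook — has 'o', hence Yes. ember — no 'o', hence No. canyon — has 'o', hence Yes. ribbon — has 'o', hence Yes.

Yes, No, Yes, Yes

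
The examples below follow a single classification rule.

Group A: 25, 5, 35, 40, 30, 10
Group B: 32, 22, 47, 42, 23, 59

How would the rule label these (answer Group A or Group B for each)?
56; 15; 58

The distinguishing property — multiple of 5 — holds for all the 'Group A' cases and none of the 'Group B' cases.
56 → 56 = 5·11 + 1 → Group B.
15 → 15 = 5·3 → Group A.
58 → 58 = 5·11 + 3 → Group B.

Group B, Group A, Group B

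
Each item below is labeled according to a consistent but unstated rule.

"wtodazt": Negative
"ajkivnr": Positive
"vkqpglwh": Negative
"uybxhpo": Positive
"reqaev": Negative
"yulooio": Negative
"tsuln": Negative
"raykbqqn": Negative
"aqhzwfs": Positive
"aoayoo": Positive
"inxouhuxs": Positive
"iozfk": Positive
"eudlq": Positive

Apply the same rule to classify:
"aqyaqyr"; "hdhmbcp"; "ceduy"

Positive, Negative, Negative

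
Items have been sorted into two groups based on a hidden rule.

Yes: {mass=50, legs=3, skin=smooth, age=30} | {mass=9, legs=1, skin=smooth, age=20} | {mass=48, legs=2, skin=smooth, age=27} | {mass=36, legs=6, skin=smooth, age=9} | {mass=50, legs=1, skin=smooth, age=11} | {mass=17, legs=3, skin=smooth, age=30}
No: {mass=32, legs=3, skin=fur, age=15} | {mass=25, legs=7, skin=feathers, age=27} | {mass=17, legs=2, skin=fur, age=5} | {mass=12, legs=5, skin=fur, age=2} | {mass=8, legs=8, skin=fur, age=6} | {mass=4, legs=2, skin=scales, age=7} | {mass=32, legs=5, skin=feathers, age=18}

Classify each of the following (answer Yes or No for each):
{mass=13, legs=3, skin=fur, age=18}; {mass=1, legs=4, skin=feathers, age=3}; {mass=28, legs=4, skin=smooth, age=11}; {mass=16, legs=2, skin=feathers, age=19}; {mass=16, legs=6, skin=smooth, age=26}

No, No, Yes, No, Yes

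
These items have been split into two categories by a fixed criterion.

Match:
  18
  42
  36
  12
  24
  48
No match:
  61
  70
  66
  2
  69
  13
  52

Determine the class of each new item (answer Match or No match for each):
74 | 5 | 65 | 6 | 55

No match, No match, No match, Match, No match

'Match' ⟺ multiple of 3 AND at most 48.
74 → 74 = 3·24 + 2, 74 > 48 → No match. 5 → 5 = 3·1 + 2, 5 ≤ 48 → No match. 65 → 65 = 3·21 + 2, 65 > 48 → No match. 6 → 6 = 3·2, 6 ≤ 48 → Match. 55 → 55 = 3·18 + 1, 55 > 48 → No match.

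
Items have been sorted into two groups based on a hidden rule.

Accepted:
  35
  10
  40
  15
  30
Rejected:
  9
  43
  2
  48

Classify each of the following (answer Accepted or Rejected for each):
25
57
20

Accepted, Rejected, Accepted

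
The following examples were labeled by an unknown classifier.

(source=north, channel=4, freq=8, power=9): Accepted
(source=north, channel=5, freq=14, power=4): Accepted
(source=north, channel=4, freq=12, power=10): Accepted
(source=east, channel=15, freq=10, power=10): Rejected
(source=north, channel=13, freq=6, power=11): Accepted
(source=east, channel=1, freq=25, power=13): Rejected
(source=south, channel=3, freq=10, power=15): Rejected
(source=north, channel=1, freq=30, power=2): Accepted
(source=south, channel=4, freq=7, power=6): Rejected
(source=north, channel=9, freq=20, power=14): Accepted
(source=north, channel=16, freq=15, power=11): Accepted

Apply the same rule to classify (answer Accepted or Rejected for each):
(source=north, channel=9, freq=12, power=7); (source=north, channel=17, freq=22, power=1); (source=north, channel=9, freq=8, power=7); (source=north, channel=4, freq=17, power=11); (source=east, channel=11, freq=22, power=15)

Accepted, Accepted, Accepted, Accepted, Rejected

The distinguishing property — source is north — holds for all the 'Accepted' cases and none of the 'Rejected' cases.
(source=north, channel=9, freq=12, power=7): Accepted (source is north).
(source=north, channel=17, freq=22, power=1): Accepted (source is north).
(source=north, channel=9, freq=8, power=7): Accepted (source is north).
(source=north, channel=4, freq=17, power=11): Accepted (source is north).
(source=east, channel=11, freq=22, power=15): Rejected (source is east).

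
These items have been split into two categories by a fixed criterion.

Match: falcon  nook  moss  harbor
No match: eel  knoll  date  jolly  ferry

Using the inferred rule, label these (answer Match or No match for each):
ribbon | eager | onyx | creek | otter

One predicate separates the groups cleanly: even length AND contains 'o'.
ribbon → length 6, has 'o' → Match.
eager → length 5, no 'o' → No match.
onyx → length 4, has 'o' → Match.
creek → length 5, no 'o' → No match.
otter → length 5, has 'o' → No match.

Match, No match, Match, No match, No match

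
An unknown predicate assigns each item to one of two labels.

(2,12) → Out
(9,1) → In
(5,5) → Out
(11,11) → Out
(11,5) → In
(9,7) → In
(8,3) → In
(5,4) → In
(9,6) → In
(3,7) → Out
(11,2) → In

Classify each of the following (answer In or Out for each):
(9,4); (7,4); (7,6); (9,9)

All 'In' examples share one property — first > second — and every 'Out' example lacks it.
(9,4): In (9 > 4). (7,4): In (7 > 4). (7,6): In (7 > 6). (9,9): Out (9 = 9).

In, In, In, Out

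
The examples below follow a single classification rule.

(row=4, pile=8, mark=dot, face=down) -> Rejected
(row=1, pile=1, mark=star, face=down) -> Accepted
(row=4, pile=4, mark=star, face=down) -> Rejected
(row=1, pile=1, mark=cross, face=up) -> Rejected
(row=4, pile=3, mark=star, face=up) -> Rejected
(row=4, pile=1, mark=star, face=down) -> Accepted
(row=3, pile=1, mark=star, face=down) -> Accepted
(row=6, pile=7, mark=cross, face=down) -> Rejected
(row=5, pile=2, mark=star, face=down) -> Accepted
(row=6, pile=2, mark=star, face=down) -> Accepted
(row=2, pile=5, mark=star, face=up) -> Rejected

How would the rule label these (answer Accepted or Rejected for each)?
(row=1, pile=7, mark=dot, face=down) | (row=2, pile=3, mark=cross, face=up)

Rejected, Rejected

'Accepted' ⟺ face is down AND pile ≤ 2.
(row=1, pile=7, mark=dot, face=down): Rejected (face is down, pile = 7). (row=2, pile=3, mark=cross, face=up): Rejected (face is up, pile = 3).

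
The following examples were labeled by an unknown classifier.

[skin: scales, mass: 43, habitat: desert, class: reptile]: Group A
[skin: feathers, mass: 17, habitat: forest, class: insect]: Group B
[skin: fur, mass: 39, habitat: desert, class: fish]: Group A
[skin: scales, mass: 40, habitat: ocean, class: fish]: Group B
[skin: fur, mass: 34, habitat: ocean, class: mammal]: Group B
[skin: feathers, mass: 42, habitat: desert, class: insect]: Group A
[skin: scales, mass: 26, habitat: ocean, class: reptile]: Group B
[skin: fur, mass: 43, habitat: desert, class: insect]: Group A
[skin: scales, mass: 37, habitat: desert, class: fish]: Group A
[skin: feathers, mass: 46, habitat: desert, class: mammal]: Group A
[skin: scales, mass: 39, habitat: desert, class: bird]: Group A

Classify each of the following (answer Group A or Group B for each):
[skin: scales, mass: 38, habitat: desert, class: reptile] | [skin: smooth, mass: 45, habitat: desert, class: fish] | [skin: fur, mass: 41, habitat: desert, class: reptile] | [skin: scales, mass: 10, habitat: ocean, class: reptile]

A rule that fits every label: habitat is desert — true of each 'Group A' example, false of each 'Group B' one.
[skin: scales, mass: 38, habitat: desert, class: reptile]: habitat is desert, has this property → Group A.
[skin: smooth, mass: 45, habitat: desert, class: fish]: habitat is desert, has this property → Group A.
[skin: fur, mass: 41, habitat: desert, class: reptile]: habitat is desert, has this property → Group A.
[skin: scales, mass: 10, habitat: ocean, class: reptile]: habitat is ocean, does not fit → Group B.

Group A, Group A, Group A, Group B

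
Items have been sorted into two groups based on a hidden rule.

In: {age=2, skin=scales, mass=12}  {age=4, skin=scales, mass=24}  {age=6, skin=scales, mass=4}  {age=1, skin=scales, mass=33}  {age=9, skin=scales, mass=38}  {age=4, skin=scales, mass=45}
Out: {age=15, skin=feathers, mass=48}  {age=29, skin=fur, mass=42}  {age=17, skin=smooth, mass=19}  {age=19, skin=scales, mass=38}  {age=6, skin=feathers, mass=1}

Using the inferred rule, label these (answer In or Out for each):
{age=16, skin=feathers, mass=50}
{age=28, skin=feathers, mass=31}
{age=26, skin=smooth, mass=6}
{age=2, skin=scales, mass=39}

Out, Out, Out, In

'In' ⟺ skin is scales AND age ≤ 9.
Out: {age=16, skin=feathers, mass=50}, since skin is feathers, age = 16. Out: {age=28, skin=feathers, mass=31}, since skin is feathers, age = 28. Out: {age=26, skin=smooth, mass=6}, since skin is smooth, age = 26. In: {age=2, skin=scales, mass=39}, since skin is scales, age = 2.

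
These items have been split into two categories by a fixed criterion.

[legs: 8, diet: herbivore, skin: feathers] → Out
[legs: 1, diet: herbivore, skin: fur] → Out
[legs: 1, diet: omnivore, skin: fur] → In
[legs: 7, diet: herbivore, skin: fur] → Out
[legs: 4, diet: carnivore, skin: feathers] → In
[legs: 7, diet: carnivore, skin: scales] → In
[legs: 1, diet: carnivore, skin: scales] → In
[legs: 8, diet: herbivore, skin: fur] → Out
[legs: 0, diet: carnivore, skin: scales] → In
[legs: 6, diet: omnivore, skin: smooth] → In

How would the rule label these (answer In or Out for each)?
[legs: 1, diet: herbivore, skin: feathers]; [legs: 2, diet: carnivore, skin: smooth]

A rule that fits every label: diet is not herbivore — true of each 'In' example, false of each 'Out' one.

Out, In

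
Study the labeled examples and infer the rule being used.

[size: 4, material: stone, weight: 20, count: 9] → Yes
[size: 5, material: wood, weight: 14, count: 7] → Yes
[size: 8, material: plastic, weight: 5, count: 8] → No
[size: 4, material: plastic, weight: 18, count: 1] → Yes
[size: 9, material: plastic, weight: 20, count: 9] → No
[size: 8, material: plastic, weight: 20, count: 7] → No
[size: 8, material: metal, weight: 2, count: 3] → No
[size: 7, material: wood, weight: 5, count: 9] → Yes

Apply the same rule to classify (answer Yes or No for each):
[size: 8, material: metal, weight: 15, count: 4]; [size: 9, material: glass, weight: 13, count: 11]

No, No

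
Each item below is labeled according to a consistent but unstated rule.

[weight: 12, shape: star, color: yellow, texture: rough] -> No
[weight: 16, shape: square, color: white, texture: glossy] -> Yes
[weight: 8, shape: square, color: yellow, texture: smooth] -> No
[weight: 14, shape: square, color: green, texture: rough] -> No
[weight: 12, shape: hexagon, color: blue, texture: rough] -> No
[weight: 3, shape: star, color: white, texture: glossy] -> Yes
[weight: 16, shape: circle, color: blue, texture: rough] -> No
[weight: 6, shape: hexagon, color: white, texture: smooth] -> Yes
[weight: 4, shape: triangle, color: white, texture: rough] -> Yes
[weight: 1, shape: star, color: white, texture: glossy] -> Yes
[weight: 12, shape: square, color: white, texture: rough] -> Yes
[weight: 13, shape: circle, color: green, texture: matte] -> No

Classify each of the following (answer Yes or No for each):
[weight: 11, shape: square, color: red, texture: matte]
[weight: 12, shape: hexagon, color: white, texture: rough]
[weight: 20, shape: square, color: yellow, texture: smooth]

No, Yes, No

All 'Yes' examples share one property — color is white — and every 'No' example lacks it.
No: [weight: 11, shape: square, color: red, texture: matte], since color is red. Yes: [weight: 12, shape: hexagon, color: white, texture: rough], since color is white. No: [weight: 20, shape: square, color: yellow, texture: smooth], since color is yellow.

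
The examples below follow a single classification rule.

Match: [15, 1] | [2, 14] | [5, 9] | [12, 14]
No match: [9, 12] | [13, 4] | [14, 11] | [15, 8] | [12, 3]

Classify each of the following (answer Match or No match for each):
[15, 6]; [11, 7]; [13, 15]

'Match' ⟺ sum is even.
[15, 6]: No match (15+6 = 21).
[11, 7]: Match (11+7 = 18).
[13, 15]: Match (13+15 = 28).

No match, Match, Match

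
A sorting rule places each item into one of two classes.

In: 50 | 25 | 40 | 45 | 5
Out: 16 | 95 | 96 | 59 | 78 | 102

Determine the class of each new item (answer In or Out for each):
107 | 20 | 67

All 'In' examples share one property — multiple of 5 AND at most 50 — and every 'Out' example lacks it.
107 → 107 = 5·21 + 2, 107 > 50 → Out.
20 → 20 = 5·4, 20 ≤ 50 → In.
67 → 67 = 5·13 + 2, 67 > 50 → Out.

Out, In, Out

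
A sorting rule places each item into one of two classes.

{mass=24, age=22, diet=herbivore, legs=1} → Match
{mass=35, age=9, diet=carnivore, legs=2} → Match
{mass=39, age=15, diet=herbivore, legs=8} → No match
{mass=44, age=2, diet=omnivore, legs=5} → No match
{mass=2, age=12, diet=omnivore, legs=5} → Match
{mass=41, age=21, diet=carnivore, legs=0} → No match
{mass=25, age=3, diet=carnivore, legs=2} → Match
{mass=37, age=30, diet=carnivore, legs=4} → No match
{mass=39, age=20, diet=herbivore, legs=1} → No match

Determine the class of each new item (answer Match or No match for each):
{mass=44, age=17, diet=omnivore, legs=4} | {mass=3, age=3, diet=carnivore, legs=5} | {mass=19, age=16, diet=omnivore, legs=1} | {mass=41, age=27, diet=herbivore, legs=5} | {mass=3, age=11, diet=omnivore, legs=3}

No match, Match, Match, No match, Match

All 'Match' examples share one property — mass ≤ 35 — and every 'No match' example lacks it.
No match: {mass=44, age=17, diet=omnivore, legs=4}, since mass = 44.
Match: {mass=3, age=3, diet=carnivore, legs=5}, since mass = 3.
Match: {mass=19, age=16, diet=omnivore, legs=1}, since mass = 19.
No match: {mass=41, age=27, diet=herbivore, legs=5}, since mass = 41.
Match: {mass=3, age=11, diet=omnivore, legs=3}, since mass = 3.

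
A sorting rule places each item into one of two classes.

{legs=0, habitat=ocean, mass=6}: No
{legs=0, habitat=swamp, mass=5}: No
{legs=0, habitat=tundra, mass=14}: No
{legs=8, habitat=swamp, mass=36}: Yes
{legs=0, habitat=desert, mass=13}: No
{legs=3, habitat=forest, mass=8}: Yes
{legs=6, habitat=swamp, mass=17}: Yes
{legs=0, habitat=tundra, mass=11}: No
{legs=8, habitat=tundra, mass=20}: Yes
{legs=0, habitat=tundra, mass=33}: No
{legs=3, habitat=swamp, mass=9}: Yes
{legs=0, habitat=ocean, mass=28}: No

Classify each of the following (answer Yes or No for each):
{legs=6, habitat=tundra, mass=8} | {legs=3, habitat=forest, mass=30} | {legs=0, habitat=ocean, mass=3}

Yes, Yes, No

One predicate separates the groups cleanly: legs ≥ 3.
{legs=6, habitat=tundra, mass=8} — legs = 6, hence Yes. {legs=3, habitat=forest, mass=30} — legs = 3, hence Yes. {legs=0, habitat=ocean, mass=3} — legs = 0, hence No.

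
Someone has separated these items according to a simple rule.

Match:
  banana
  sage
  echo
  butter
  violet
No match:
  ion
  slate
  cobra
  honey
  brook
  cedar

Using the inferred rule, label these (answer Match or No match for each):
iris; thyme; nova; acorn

The classifier is using: even length.
iris: length 4, matches → Match.
thyme: length 5, fails this test → No match.
nova: length 4, matches → Match.
acorn: length 5, fails this test → No match.

Match, No match, Match, No match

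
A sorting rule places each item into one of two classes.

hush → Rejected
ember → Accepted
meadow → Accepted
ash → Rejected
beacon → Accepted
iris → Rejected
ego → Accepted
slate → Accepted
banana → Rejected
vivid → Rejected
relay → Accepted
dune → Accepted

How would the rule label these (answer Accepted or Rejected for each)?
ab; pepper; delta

Rejected, Accepted, Accepted

Rule: contains 'e'. This holds for each 'Accepted' example and fails for each 'Rejected' one.
Rejected: ab, since no 'e'. Accepted: pepper, since has 'e'. Accepted: delta, since has 'e'.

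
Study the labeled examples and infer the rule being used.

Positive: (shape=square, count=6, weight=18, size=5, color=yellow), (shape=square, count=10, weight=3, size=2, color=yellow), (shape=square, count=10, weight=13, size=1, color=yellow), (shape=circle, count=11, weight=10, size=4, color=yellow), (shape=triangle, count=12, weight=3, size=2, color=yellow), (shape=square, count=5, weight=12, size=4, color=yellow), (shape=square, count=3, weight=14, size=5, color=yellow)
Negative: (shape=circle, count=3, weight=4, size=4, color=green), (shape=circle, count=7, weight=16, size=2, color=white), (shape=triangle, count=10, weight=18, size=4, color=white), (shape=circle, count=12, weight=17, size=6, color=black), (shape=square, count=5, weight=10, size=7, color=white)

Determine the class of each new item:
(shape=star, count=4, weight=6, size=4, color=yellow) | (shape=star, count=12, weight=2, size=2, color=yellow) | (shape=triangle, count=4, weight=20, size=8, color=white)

Looking at the examples, the only property every 'Positive' case has and every 'Negative' case lacks is: color is yellow.
(shape=star, count=4, weight=6, size=4, color=yellow) → color is yellow → Positive.
(shape=star, count=12, weight=2, size=2, color=yellow) → color is yellow → Positive.
(shape=triangle, count=4, weight=20, size=8, color=white) → color is white → Negative.

Positive, Positive, Negative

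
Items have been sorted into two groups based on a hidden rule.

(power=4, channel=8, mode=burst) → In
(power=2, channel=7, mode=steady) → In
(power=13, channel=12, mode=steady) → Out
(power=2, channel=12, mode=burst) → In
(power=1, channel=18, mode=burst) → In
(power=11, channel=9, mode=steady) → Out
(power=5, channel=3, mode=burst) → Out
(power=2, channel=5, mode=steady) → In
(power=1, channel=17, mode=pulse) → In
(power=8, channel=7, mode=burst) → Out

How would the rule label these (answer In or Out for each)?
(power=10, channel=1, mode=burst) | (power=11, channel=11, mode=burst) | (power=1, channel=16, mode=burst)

Out, Out, In

A rule that fits every label: power ≤ 4 — true of each 'In' example, false of each 'Out' one.
(power=10, channel=1, mode=burst): Out (power = 10). (power=11, channel=11, mode=burst): Out (power = 11). (power=1, channel=16, mode=burst): In (power = 1).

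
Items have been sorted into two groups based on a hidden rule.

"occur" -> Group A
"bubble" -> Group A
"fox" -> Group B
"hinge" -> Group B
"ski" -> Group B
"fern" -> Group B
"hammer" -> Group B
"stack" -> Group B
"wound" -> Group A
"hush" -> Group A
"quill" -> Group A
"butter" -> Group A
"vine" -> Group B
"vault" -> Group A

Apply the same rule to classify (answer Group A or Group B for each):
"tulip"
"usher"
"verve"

The simplest hypothesis consistent with all the labels is: contains 'u'.
"tulip" → has 'u' → Group A. "usher" → has 'u' → Group A. "verve" → no 'u' → Group B.

Group A, Group A, Group B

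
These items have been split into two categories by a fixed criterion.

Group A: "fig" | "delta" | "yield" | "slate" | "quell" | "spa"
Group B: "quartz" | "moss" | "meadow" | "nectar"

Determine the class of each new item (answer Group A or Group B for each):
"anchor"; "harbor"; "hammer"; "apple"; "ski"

The simplest hypothesis consistent with all the labels is: odd length.
"anchor" — length 6, hence Group B. "harbor" — length 6, hence Group B. "hammer" — length 6, hence Group B. "apple" — length 5, hence Group A. "ski" — length 3, hence Group A.

Group B, Group B, Group B, Group A, Group A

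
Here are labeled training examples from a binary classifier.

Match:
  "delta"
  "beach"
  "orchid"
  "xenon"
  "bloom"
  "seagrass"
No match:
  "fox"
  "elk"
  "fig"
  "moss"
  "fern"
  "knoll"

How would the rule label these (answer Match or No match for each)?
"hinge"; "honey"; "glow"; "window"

Match, Match, No match, Match

'Match' ⟺ has ≥ 2 vowels.
"hinge": Match (2 vowels).
"honey": Match (2 vowels).
"glow": No match (1 vowel).
"window": Match (2 vowels).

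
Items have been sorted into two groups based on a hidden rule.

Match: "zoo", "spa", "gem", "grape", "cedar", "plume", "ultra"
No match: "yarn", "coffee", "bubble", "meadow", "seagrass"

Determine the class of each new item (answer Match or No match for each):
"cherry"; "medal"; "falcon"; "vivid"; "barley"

No match, Match, No match, Match, No match

The common property of the 'Match' items is: odd length. No 'No match' item has it.
"cherry": length 6, does not pass → No match. "medal": length 5, meets the rule → Match. "falcon": length 6, does not pass → No match. "vivid": length 5, meets the rule → Match. "barley": length 6, does not pass → No match.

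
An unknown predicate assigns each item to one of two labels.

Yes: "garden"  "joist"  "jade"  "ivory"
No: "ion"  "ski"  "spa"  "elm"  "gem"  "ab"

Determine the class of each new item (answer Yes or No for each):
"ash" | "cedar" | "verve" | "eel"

The pattern is that an item is 'Yes' exactly when: length ≥ 4.
"ash": length 3, doesn't qualify → No. "cedar": length 5, matches → Yes. "verve": length 5, matches → Yes. "eel": length 3, doesn't qualify → No.

No, Yes, Yes, No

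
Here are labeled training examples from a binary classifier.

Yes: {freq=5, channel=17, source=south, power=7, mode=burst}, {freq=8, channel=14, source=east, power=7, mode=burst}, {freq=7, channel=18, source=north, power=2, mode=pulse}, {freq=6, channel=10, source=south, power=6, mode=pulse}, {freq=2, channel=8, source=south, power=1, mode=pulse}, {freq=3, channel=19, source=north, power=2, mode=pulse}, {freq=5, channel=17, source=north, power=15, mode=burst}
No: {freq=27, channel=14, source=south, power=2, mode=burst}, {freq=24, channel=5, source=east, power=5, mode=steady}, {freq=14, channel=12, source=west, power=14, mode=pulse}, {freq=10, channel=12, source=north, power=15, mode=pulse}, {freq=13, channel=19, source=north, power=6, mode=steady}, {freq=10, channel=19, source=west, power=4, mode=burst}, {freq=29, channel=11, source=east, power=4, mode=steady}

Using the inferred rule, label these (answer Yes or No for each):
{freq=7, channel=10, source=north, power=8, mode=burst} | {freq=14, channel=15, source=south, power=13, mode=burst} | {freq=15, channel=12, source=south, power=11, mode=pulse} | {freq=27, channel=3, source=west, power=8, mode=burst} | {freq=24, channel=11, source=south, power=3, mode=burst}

The classifier is using: freq ≤ 8.
{freq=7, channel=10, source=north, power=8, mode=burst} — freq = 7, hence Yes. {freq=14, channel=15, source=south, power=13, mode=burst} — freq = 14, hence No. {freq=15, channel=12, source=south, power=11, mode=pulse} — freq = 15, hence No. {freq=27, channel=3, source=west, power=8, mode=burst} — freq = 27, hence No. {freq=24, channel=11, source=south, power=3, mode=burst} — freq = 24, hence No.

Yes, No, No, No, No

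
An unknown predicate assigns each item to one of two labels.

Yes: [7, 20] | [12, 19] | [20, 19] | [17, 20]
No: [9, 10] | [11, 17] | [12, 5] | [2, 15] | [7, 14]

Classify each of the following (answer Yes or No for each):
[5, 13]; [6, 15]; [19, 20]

No, No, Yes

The distinguishing property — second ≥ 19 — holds for all the 'Yes' cases and none of the 'No' cases.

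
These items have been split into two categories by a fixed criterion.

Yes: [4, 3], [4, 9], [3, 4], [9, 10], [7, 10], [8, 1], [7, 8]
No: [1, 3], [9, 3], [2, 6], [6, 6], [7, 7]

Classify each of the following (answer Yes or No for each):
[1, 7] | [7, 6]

No, Yes

The pattern is that an item is 'Yes' exactly when: sum is odd.
[1, 7]: No (1+7 = 8). [7, 6]: Yes (7+6 = 13).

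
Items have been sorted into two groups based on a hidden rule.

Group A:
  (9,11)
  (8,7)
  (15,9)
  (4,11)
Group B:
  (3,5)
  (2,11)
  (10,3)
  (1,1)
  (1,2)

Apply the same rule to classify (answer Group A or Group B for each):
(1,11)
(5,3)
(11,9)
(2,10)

Every 'Group A' example satisfies: sum ≥ 15. None of the 'Group B' examples do.
(1,11) — 1+11 = 12, hence Group B.
(5,3) — 5+3 = 8, hence Group B.
(11,9) — 11+9 = 20, hence Group A.
(2,10) — 2+10 = 12, hence Group B.

Group B, Group B, Group A, Group B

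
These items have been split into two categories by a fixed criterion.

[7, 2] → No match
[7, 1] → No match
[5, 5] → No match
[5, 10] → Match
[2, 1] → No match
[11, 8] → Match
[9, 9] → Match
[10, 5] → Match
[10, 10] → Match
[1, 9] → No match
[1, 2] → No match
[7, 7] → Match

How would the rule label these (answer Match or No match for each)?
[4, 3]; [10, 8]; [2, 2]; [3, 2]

The classifier is using: sum ≥ 14.
[4, 3] → 4+3 = 7 → No match. [10, 8] → 10+8 = 18 → Match. [2, 2] → 2+2 = 4 → No match. [3, 2] → 3+2 = 5 → No match.

No match, Match, No match, No match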